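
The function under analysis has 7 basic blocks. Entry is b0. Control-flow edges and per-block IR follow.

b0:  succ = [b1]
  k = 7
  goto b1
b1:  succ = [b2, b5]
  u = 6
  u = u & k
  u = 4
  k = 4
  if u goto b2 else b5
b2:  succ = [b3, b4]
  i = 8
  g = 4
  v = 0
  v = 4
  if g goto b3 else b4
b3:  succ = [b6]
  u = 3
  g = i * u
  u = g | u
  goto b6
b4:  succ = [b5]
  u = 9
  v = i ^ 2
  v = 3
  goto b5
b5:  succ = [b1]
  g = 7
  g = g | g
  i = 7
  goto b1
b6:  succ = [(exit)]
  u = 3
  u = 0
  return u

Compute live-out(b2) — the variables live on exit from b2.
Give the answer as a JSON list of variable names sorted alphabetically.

Answer: ["i", "k"]

Analysis:
def/use:
  b0 def {k} use ∅
  b1 def {k,u} use {k}
  b2 def {g,i,v} use ∅
  b3 def {g,u} use {i}
  b4 def {u,v} use {i}
  b5 def {g,i} use ∅
  b6 def {u} use ∅

Liveness:
  b0: in=∅ out={k}
  b1: in={k} out={k}
  b2: in={k} out={i,k}
  b3: in={i} out=∅
  b4: in={i,k} out={k}
  b5: in={k} out={k}
  b6: in=∅ out=∅

live-out(b2) = ["i", "k"]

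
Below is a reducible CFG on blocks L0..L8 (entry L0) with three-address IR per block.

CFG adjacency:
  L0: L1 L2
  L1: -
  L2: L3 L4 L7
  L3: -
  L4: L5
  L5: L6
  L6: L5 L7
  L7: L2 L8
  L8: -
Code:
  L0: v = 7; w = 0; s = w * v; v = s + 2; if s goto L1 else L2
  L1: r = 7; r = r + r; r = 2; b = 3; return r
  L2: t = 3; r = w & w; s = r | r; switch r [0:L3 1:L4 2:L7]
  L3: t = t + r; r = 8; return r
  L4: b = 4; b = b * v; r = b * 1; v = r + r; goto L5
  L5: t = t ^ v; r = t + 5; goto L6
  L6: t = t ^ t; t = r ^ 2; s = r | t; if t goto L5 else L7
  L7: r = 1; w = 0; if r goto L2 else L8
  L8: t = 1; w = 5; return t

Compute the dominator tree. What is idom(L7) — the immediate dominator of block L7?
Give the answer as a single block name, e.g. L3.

Answer: L2

Working:
idom tree: L1←L0 L2←L0 L3←L2 L4←L2 L5←L4 L6←L5 L7←L2 L8←L7
Dom∩ at merges:
  L2: preds {L0,L7}: {L0} ∩ {L0,L2,L7} = {L0}; idom=L0
  L5: preds {L4,L6}: {L0,L2,L4} ∩ {L0,L2,L4,L5,L6} = {L0,L2,L4}; idom=L4
  L7: preds {L2,L6}: {L0,L2} ∩ {L0,L2,L4,L5,L6} = {L0,L2}; idom=L2

idom(L7) = L2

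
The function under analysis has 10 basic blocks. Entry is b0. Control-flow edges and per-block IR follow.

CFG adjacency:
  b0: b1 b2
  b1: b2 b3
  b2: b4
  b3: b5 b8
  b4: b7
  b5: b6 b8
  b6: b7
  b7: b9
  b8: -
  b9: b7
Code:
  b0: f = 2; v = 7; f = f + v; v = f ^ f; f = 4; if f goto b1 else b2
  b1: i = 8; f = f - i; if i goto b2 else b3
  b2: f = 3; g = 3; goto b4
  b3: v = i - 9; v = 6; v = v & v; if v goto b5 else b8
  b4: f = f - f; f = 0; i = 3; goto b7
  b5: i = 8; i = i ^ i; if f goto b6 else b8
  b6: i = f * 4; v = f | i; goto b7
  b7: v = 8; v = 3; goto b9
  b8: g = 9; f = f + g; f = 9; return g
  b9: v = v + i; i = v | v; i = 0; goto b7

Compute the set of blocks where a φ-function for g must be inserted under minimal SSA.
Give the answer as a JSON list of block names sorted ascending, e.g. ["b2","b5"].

Answer: ["b7"]

Working:
idom tree: b1←b0 b2←b0 b3←b1 b4←b2 b5←b3 b6←b5 b7←b0 b8←b3 b9←b7
Dom∩ at merges:
  b2: preds {b0,b1}: {b0} ∩ {b0,b1} = {b0}; idom=b0
  b7: preds {b4,b6,b9}: {b0,b2,b4} ∩ {b0,b1,b3,b5,b6} ∩ {b0,b7,b9} = {b0}; idom=b0
  b8: preds {b3,b5}: {b0,b1,b3} ∩ {b0,b1,b3,b5} = {b0,b1,b3}; idom=b3

Frontier:
  join b2 pred b0: · stop@b0
  join b2 pred b1: b1 stop@b0
  join b7 pred b4: b4→b2 stop@b0
  join b7 pred b6: b6→b5→b3→b1 stop@b0
  join b7 pred b9: b9→b7 stop@b0
  join b8 pred b3: · stop@b3
  join b8 pred b5: b5 stop@b3
  b0: DF=∅
  b1: DF={b2,b7}
  b2: DF={b7}
  b3: DF={b7}
  b4: DF={b7}
  b5: DF={b7,b8}
  b6: DF={b7}
  b7: DF={b7}
  b8: DF=∅
  b9: DF={b7}

φ for g: defs {b2,b8}
  DF⁺ = {b7}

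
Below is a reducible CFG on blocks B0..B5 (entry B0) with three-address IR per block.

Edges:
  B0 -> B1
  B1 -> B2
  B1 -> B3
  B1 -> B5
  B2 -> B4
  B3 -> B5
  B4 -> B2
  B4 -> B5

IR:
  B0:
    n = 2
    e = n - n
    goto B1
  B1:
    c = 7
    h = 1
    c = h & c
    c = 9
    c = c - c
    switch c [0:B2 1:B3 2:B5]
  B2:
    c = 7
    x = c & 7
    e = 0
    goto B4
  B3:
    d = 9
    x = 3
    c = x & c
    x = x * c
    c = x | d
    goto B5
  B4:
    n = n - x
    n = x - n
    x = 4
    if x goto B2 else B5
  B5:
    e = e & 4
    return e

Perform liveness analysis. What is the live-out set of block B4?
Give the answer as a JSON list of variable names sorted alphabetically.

Answer: ["e", "n"]

Analysis:
def/use:
  B0: {e,n} / ∅
  B1: {c,h} / ∅
  B2: {c,e,x} / ∅
  B3: {c,d,x} / {c}
  B4: {n,x} / {n,x}
  B5: {e} / {e}

Backward fixpoint:
  B0: in=∅ out={e,n}
  B1: in={e,n} out={c,e,n}
  B2: in={n} out={e,n,x}
  B3: in={c,e} out={e}
  B4: in={e,n,x} out={e,n}
  B5: in={e} out=∅

live-out(B4) = ["e", "n"]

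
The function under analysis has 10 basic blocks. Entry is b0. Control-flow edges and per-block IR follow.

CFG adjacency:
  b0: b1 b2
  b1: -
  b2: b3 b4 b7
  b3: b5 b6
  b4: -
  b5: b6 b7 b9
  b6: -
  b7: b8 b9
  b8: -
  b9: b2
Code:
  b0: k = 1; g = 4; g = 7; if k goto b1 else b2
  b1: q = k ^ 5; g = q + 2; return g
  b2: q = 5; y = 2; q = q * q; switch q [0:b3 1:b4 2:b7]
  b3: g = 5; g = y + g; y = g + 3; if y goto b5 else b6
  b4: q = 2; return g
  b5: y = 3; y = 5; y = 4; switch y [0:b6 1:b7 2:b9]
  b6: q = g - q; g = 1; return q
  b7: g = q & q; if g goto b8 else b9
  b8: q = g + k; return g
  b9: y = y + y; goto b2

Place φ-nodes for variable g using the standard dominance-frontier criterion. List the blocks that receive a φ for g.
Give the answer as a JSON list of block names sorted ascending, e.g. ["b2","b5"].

Answer: ["b2", "b7", "b9"]

Analysis:
idom tree: b1←b0 b2←b0 b3←b2 b4←b2 b5←b3 b6←b3 b7←b2 b8←b7 b9←b2
Dom at joins:
  b2: preds {b0,b9}: {b0} ∩ {b0,b2,b9} = {b0}; idom=b0
  b6: preds {b3,b5}: {b0,b2,b3} ∩ {b0,b2,b3,b5} = {b0,b2,b3}; idom=b3
  b7: preds {b2,b5}: {b0,b2} ∩ {b0,b2,b3,b5} = {b0,b2}; idom=b2
  b9: preds {b5,b7}: {b0,b2,b3,b5} ∩ {b0,b2,b7} = {b0,b2}; idom=b2

DF derivation:
  b2←b0: walk · to b0
  b2←b9: walk b9→b2 to b0
  b6←b3: walk · to b3
  b6←b5: walk b5 to b3
  b7←b2: walk · to b2
  b7←b5: walk b5→b3 to b2
  b9←b5: walk b5→b3 to b2
  b9←b7: walk b7 to b2
  b0 → ∅
  b1 → ∅
  b2 → {b2}
  b3 → {b7,b9}
  b4 → ∅
  b5 → {b6,b7,b9}
  b6 → ∅
  b7 → {b9}
  b8 → ∅
  b9 → {b2}

φ for g: defs {b0,b1,b3,b6,b7}
  DF⁺ = {b2,b7,b9}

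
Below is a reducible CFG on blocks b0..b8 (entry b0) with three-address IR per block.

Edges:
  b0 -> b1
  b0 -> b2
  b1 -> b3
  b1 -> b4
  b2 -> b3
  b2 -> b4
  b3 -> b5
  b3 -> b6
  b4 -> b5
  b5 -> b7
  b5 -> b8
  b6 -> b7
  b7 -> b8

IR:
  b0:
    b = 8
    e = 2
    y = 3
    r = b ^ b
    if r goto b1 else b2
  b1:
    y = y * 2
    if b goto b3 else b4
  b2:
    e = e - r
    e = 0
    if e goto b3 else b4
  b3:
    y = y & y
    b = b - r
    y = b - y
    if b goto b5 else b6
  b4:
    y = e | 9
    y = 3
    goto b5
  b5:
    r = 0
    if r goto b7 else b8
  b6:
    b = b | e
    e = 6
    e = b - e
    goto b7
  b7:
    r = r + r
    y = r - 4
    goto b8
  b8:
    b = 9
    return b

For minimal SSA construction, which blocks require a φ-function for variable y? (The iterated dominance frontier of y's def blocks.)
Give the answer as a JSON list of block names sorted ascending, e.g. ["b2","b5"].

idom tree: b1←b0 b2←b0 b3←b0 b4←b0 b5←b0 b6←b3 b7←b0 b8←b0
Dom at joins:
  b3: preds {b1,b2}: {b0,b1} ∩ {b0,b2} = {b0}; idom=b0
  b4: preds {b1,b2}: {b0,b1} ∩ {b0,b2} = {b0}; idom=b0
  b5: preds {b3,b4}: {b0,b3} ∩ {b0,b4} = {b0}; idom=b0
  b7: preds {b5,b6}: {b0,b5} ∩ {b0,b3,b6} = {b0}; idom=b0
  b8: preds {b5,b7}: {b0,b5} ∩ {b0,b7} = {b0}; idom=b0

DF walk-up:
  b3←b1: walk b1 to b0
  b3←b2: walk b2 to b0
  b4←b1: walk b1 to b0
  b4←b2: walk b2 to b0
  b5←b3: walk b3 to b0
  b5←b4: walk b4 to b0
  b7←b5: walk b5 to b0
  b7←b6: walk b6→b3 to b0
  b8←b5: walk b5 to b0
  b8←b7: walk b7 to b0
  b0 → ∅
  b1 → {b3,b4}
  b2 → {b3,b4}
  b3 → {b5,b7}
  b4 → {b5}
  b5 → {b7,b8}
  b6 → {b7}
  b7 → {b8}
  b8 → ∅

φ for y: defs {b0,b1,b3,b4,b7}
  DF⁺ = {b3,b4,b5,b7,b8}

Answer: ["b3", "b4", "b5", "b7", "b8"]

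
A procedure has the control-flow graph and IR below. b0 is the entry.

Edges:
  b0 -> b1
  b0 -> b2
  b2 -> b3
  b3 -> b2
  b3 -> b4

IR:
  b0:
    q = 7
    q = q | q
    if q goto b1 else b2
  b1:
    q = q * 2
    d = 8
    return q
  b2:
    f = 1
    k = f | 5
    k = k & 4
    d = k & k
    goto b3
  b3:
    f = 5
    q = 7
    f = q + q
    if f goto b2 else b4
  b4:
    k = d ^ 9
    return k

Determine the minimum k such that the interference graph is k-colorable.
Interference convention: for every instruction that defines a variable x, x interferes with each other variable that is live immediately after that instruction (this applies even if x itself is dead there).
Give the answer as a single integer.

Answer: 2

Analysis:
def/use:
  b0: def={q} ue=∅
  b1: def={d,q} ue={q}
  b2: def={d,f,k} ue=∅
  b3: def={f,q} ue=∅
  b4: def={k} ue={d}

Backward fixpoint:
  b0: in=∅ out={q}
  b1: in={q} out=∅
  b2: in=∅ out={d}
  b3: in={d} out={d}
  b4: in={d} out=∅

Interfere edges:
  d↔{f,q}
  f↔{d}
  k↔∅
  q↔{d}

Registers:
  lower bound: {d,f} mutually conflict ⇒ χ ≥ 2
  2-colouring: c0={d,k}  c1={f,q}
  χ = 2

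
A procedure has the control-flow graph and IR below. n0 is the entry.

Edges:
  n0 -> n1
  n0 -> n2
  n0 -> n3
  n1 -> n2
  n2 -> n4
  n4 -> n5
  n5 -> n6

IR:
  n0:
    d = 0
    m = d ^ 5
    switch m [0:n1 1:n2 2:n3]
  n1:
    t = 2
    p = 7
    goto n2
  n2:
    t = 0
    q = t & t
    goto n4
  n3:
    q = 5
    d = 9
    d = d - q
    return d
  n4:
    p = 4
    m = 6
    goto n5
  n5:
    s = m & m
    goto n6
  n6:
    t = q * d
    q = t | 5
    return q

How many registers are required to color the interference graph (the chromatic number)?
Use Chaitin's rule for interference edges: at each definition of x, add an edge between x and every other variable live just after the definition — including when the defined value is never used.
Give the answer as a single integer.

Answer: 3

Derivation:
def/use:
  n0: def={d,m} ue=∅
  n1: def={p,t} ue=∅
  n2: def={q,t} ue=∅
  n3: def={d,q} ue=∅
  n4: def={m,p} ue=∅
  n5: def={s} ue={m}
  n6: def={q,t} ue={d,q}

Liveness:
  n0 li=∅ lo={d}
  n1 li={d} lo={d}
  n2 li={d} lo={d,q}
  n3 li=∅ lo=∅
  n4 li={d,q} lo={d,m,q}
  n5 li={d,m,q} lo={d,q}
  n6 li={d,q} lo=∅

Interfere edges:
  d↔{m,p,q,s,t}
  m↔{d,q}
  p↔{d,q}
  q↔{d,m,p,s}
  s↔{d,q}
  t↔{d}

Chromatic number:
  lower bound: {d,m,q} mutually conflict ⇒ χ ≥ 3
  3-colouring: r0={d}  r1={q,t}  r2={m,p,s}
  χ = 3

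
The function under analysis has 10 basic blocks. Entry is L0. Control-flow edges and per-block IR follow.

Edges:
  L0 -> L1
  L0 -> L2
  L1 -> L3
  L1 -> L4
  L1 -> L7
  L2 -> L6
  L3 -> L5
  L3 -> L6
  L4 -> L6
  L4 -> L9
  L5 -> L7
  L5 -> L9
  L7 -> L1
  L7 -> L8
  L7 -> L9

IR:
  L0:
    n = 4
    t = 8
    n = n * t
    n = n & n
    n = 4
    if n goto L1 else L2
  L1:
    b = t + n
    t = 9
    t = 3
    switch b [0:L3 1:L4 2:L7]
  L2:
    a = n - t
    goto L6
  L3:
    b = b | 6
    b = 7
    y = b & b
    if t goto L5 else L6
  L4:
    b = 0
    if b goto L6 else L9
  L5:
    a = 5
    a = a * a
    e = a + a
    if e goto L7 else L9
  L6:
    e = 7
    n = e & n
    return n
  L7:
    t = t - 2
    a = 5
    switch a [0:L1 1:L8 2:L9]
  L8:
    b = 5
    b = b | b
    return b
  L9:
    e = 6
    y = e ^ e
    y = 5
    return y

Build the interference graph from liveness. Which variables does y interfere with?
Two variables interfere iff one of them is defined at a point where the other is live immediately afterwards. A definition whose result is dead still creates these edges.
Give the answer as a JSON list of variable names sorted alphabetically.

Per-block:
  L0: {n,t} / ∅
  L1: {b,t} / {n,t}
  L2: {a} / {n,t}
  L3: {b,y} / {b,t}
  L4: {b} / ∅
  L5: {a,e} / ∅
  L6: {e,n} / {n}
  L7: {a,t} / {t}
  L8: {b} / ∅
  L9: {e,y} / ∅

Backward fixpoint:
  live L0: ∅→{n,t}
  live L1: {n,t}→{b,n,t}
  live L2: {n,t}→{n}
  live L3: {b,n,t}→{n,t}
  live L4: {n}→{n}
  live L5: {n,t}→{n,t}
  live L6: {n}→∅
  live L7: {n,t}→{n,t}
  live L8: ∅→∅
  live L9: ∅→∅

Conflict graph:
  a↔{n,t}
  b↔{n,t}
  e↔{n,t}
  n↔{a,b,e,t,y}
  t↔{a,b,e,n,y}
  y↔{n,t}

N(y) = ["n", "t"]

Answer: ["n", "t"]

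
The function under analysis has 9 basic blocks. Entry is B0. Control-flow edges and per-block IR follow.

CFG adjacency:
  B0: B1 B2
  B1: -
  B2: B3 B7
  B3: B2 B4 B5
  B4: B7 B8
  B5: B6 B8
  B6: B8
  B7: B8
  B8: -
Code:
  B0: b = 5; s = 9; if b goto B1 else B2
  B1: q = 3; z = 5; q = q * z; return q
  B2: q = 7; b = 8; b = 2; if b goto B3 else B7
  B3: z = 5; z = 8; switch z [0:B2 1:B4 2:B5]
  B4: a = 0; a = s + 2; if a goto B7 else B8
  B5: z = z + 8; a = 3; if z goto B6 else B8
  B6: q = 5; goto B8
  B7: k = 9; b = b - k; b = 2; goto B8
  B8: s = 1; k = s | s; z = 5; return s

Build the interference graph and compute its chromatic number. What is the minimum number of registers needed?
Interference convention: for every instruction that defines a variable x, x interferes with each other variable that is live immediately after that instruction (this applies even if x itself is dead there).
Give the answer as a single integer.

Block summaries:
  B0: {b,s} / ∅
  B1: {q,z} / ∅
  B2: {b,q} / ∅
  B3: {z} / ∅
  B4: {a} / {s}
  B5: {a,z} / {z}
  B6: {q} / ∅
  B7: {b,k} / {b}
  B8: {k,s,z} / ∅

Backward fixpoint:
  B0: in=∅ out={s}
  B1: in=∅ out=∅
  B2: in={s} out={b,s}
  B3: in={b,s} out={b,s,z}
  B4: in={b,s} out={b}
  B5: in={z} out=∅
  B6: in=∅ out=∅
  B7: in={b} out=∅
  B8: in=∅ out=∅

Interference:
  a — {b,s,z}
  b — {a,k,s,z}
  k — {b,s}
  q — {s,z}
  s — {a,b,k,q,z}
  z — {a,b,q,s}

Registers:
  lower bound: {a,b,s,z} mutually conflict ⇒ χ ≥ 4
  4-colouring: r0={s}  r1={b,q}  r2={k,z}  r3={a}
  χ = 4

Answer: 4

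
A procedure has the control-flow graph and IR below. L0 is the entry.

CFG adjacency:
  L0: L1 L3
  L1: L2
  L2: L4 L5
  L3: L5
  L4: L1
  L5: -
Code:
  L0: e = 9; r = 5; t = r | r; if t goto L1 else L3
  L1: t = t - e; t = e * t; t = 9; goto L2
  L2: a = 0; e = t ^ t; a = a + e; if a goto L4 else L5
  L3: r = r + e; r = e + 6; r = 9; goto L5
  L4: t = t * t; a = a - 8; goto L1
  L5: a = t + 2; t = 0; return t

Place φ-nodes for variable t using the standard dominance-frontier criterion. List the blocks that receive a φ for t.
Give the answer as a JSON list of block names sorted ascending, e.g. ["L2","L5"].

idom tree: L1←L0 L2←L1 L3←L0 L4←L2 L5←L0
Dom∩ at merges:
  L1: preds {L0,L4}: {L0} ∩ {L0,L1,L2,L4} = {L0}; idom=L0
  L5: preds {L2,L3}: {L0,L1,L2} ∩ {L0,L3} = {L0}; idom=L0

DF walk-up:
  join L1 pred L0: · stop@L0
  join L1 pred L4: L4→L2→L1 stop@L0
  join L5 pred L2: L2→L1 stop@L0
  join L5 pred L3: L3 stop@L0
  DF(L0)=∅
  DF(L1)={L1,L5}
  DF(L2)={L1,L5}
  DF(L3)={L5}
  DF(L4)={L1}
  DF(L5)=∅

φ for t: defs {L0,L1,L4,L5}
  DF⁺ = {L1,L5}

Answer: ["L1", "L5"]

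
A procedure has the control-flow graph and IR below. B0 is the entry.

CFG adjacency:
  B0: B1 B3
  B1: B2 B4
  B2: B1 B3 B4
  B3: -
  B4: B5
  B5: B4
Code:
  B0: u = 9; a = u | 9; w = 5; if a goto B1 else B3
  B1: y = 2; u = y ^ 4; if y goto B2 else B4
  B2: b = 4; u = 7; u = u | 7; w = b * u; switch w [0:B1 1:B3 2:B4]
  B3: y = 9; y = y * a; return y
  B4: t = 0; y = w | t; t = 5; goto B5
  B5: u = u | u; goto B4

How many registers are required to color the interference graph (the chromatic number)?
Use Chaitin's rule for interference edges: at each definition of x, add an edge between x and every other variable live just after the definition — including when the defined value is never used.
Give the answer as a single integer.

Answer: 4

Derivation:
def/use:
  B0: def={a,u,w} ue=∅
  B1: def={u,y} ue=∅
  B2: def={b,u,w} ue=∅
  B3: def={y} ue={a}
  B4: def={t,y} ue={w}
  B5: def={u} ue={u}

Liveness:
  B0 li=∅ lo={a,w}
  B1 li={a,w} lo={a,u,w}
  B2 li={a} lo={a,u,w}
  B3 li={a} lo=∅
  B4 li={u,w} lo={u,w}
  B5 li={u,w} lo={u,w}

Interference:
  a↔{b,u,w,y}
  b↔{a,u}
  t↔{u,w}
  u↔{a,b,t,w,y}
  w↔{a,t,u,y}
  y↔{a,u,w}

Colouring:
  clique {a,u,w,y} ⇒ need ≥ 4
  assign a→c1 b→c2 t→c1 u→c0 w→c2 y→c3 — no edge inside a register ⇒ χ ≤ 4
  χ = 4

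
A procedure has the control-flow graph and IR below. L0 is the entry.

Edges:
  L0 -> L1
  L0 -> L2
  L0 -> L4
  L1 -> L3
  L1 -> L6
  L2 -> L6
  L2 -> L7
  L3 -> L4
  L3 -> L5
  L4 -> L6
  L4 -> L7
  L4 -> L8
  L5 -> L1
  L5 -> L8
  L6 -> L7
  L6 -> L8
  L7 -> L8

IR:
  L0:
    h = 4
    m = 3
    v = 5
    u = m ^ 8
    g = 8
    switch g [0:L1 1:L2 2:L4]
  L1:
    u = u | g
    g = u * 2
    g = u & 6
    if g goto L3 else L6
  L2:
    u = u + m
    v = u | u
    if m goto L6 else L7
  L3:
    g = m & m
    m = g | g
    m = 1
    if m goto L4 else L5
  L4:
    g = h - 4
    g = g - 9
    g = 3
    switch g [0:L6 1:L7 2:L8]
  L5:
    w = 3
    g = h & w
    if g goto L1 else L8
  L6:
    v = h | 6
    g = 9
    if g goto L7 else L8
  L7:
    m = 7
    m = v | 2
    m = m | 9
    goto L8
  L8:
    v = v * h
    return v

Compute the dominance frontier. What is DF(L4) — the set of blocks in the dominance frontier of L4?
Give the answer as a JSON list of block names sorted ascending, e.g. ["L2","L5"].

idom tree: L1←L0 L2←L0 L3←L1 L4←L0 L5←L3 L6←L0 L7←L0 L8←L0
Join-block Dom:
  L1: preds {L0,L5}: {L0} ∩ {L0,L1,L3,L5} = {L0}; idom=L0
  L4: preds {L0,L3}: {L0} ∩ {L0,L1,L3} = {L0}; idom=L0
  L6: preds {L1,L2,L4}: {L0,L1} ∩ {L0,L2} ∩ {L0,L4} = {L0}; idom=L0
  L7: preds {L2,L4,L6}: {L0,L2} ∩ {L0,L4} ∩ {L0,L6} = {L0}; idom=L0
  L8: preds {L4,L5,L6,L7}: {L0,L4} ∩ {L0,L1,L3,L5} ∩ {L0,L6} ∩ {L0,L7} = {L0}; idom=L0

DF derivation:
  join L1 pred L0: · stop@L0
  join L1 pred L5: L5→L3→L1 stop@L0
  join L4 pred L0: · stop@L0
  join L4 pred L3: L3→L1 stop@L0
  join L6 pred L1: L1 stop@L0
  join L6 pred L2: L2 stop@L0
  join L6 pred L4: L4 stop@L0
  join L7 pred L2: L2 stop@L0
  join L7 pred L4: L4 stop@L0
  join L7 pred L6: L6 stop@L0
  join L8 pred L4: L4 stop@L0
  join L8 pred L5: L5→L3→L1 stop@L0
  join L8 pred L6: L6 stop@L0
  join L8 pred L7: L7 stop@L0
  DF(L0)=∅
  DF(L1)={L1,L4,L6,L8}
  DF(L2)={L6,L7}
  DF(L3)={L1,L4,L8}
  DF(L4)={L6,L7,L8}
  DF(L5)={L1,L8}
  DF(L6)={L7,L8}
  DF(L7)={L8}
  DF(L8)=∅

DF(L4) = ["L6", "L7", "L8"]

Answer: ["L6", "L7", "L8"]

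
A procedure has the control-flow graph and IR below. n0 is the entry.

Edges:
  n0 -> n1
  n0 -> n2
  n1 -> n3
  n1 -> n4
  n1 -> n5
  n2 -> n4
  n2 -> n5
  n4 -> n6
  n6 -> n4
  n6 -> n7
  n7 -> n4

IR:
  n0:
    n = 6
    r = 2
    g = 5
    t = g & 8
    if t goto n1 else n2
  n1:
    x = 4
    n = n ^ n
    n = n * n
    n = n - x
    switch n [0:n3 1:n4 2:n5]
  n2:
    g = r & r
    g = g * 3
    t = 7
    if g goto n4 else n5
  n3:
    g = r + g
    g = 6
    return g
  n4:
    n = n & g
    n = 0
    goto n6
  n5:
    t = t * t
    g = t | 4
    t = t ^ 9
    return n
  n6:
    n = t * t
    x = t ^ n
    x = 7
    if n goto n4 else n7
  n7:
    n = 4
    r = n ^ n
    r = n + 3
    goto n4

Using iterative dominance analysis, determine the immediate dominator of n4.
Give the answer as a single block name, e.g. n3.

Answer: n0

Derivation:
idom tree: n1←n0 n2←n0 n3←n1 n4←n0 n5←n0 n6←n4 n7←n6
Dom at joins:
  n4: preds {n1,n2,n6,n7}: {n0,n1} ∩ {n0,n2} ∩ {n0,n4,n6} ∩ {n0,n4,n6,n7} = {n0}; idom=n0
  n5: preds {n1,n2}: {n0,n1} ∩ {n0,n2} = {n0}; idom=n0

idom(n4) = n0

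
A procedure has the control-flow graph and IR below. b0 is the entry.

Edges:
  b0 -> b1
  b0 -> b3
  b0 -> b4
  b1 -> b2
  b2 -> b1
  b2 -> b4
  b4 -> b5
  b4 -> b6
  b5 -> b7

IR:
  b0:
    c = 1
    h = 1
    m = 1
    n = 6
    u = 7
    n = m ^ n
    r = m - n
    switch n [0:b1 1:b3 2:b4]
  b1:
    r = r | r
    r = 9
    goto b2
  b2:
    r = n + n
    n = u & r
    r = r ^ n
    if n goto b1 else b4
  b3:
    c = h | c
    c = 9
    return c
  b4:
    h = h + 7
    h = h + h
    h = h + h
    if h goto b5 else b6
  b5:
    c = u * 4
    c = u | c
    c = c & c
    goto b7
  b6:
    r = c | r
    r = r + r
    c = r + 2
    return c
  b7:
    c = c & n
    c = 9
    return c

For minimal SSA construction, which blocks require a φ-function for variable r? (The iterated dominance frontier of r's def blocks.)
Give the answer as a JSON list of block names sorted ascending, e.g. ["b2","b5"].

Answer: ["b1", "b4"]

Derivation:
idom tree: b1←b0 b2←b1 b3←b0 b4←b0 b5←b4 b6←b4 b7←b5
Dom∩ at merges:
  b1: preds {b0,b2}: {b0} ∩ {b0,b1,b2} = {b0}; idom=b0
  b4: preds {b0,b2}: {b0} ∩ {b0,b1,b2} = {b0}; idom=b0

DF walk-up:
  join b1 pred b0: · stop@b0
  join b1 pred b2: b2→b1 stop@b0
  join b4 pred b0: · stop@b0
  join b4 pred b2: b2→b1 stop@b0
  DF(b0)=∅
  DF(b1)={b1,b4}
  DF(b2)={b1,b4}
  DF(b3)=∅
  DF(b4)=∅
  DF(b5)=∅
  DF(b6)=∅
  DF(b7)=∅

φ for r: defs {b0,b1,b2,b6}
  DF⁺ = {b1,b4}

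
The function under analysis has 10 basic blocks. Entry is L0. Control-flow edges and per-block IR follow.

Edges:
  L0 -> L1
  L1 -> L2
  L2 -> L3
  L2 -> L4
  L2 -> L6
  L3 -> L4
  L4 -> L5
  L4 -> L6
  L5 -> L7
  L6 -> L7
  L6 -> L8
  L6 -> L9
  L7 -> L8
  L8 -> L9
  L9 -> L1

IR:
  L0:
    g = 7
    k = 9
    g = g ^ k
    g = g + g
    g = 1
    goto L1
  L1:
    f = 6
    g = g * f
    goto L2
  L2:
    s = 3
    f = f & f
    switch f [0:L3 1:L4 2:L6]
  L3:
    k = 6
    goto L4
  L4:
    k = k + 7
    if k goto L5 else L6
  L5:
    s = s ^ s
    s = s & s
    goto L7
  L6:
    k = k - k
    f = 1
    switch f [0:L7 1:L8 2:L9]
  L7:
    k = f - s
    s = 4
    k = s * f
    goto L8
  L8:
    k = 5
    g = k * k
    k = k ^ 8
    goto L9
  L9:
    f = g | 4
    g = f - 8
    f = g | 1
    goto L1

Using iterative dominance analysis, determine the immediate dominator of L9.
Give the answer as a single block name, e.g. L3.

idom tree: L1←L0 L2←L1 L3←L2 L4←L2 L5←L4 L6←L2 L7←L2 L8←L2 L9←L2
Join-block Dom:
  L1: preds {L0,L9}: {L0} ∩ {L0,L1,L2,L9} = {L0}; idom=L0
  L4: preds {L2,L3}: {L0,L1,L2} ∩ {L0,L1,L2,L3} = {L0,L1,L2}; idom=L2
  L6: preds {L2,L4}: {L0,L1,L2} ∩ {L0,L1,L2,L4} = {L0,L1,L2}; idom=L2
  L7: preds {L5,L6}: {L0,L1,L2,L4,L5} ∩ {L0,L1,L2,L6} = {L0,L1,L2}; idom=L2
  L8: preds {L6,L7}: {L0,L1,L2,L6} ∩ {L0,L1,L2,L7} = {L0,L1,L2}; idom=L2
  L9: preds {L6,L8}: {L0,L1,L2,L6} ∩ {L0,L1,L2,L8} = {L0,L1,L2}; idom=L2

idom(L9) = L2

Answer: L2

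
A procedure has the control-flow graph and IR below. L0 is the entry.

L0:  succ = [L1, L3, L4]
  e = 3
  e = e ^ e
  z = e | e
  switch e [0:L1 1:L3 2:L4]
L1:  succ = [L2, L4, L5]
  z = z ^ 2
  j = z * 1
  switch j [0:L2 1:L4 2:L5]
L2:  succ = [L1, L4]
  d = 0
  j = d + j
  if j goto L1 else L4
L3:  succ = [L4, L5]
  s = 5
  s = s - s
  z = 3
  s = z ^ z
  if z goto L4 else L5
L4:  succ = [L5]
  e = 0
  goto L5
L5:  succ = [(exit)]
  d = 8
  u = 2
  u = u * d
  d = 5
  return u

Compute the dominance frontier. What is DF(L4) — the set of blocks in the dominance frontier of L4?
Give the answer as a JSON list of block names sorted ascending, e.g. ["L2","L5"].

Answer: ["L5"]

Derivation:
idom tree: L1←L0 L2←L1 L3←L0 L4←L0 L5←L0
Dom at joins:
  L1: preds {L0,L2}: {L0} ∩ {L0,L1,L2} = {L0}; idom=L0
  L4: preds {L0,L1,L2,L3}: {L0} ∩ {L0,L1} ∩ {L0,L1,L2} ∩ {L0,L3} = {L0}; idom=L0
  L5: preds {L1,L3,L4}: {L0,L1} ∩ {L0,L3} ∩ {L0,L4} = {L0}; idom=L0

Frontier:
  L1←L0: walk · to L0
  L1←L2: walk L2→L1 to L0
  L4←L0: walk · to L0
  L4←L1: walk L1 to L0
  L4←L2: walk L2→L1 to L0
  L4←L3: walk L3 to L0
  L5←L1: walk L1 to L0
  L5←L3: walk L3 to L0
  L5←L4: walk L4 to L0
  L0 → ∅
  L1 → {L1,L4,L5}
  L2 → {L1,L4}
  L3 → {L4,L5}
  L4 → {L5}
  L5 → ∅

DF(L4) = ["L5"]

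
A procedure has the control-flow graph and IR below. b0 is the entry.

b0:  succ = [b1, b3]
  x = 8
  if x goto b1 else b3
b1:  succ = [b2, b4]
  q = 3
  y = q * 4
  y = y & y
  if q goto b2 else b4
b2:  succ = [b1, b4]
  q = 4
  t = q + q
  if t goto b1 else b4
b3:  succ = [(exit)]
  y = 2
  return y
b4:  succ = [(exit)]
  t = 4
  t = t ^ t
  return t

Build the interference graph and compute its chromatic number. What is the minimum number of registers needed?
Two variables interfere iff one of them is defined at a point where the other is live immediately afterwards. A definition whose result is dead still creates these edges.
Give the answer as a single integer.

Per-block:
  b0: def={x} ue=∅
  b1: def={q,y} ue=∅
  b2: def={q,t} ue=∅
  b3: def={y} ue=∅
  b4: def={t} ue=∅

Live sets:
  b0: in=∅ out=∅
  b1: in=∅ out=∅
  b2: in=∅ out=∅
  b3: in=∅ out=∅
  b4: in=∅ out=∅

Conflict graph:
  q↔{y}
  t↔∅
  x↔∅
  y↔{q}

Chromatic number:
  clique {q,y} ⇒ need ≥ 2
  assign q→r0 t→r0 x→r0 y→r1 — no edge inside a register ⇒ χ ≤ 2
  χ = 2

Answer: 2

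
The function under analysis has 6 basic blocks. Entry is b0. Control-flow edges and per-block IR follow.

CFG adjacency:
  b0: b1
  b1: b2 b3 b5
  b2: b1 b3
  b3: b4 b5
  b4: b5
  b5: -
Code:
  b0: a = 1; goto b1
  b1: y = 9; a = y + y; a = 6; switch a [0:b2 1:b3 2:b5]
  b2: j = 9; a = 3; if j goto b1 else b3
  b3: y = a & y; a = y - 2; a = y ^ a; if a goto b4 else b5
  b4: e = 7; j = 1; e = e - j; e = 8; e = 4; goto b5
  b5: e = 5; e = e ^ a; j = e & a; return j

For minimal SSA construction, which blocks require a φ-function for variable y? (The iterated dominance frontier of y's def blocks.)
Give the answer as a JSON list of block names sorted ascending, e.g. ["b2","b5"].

idom tree: b1←b0 b2←b1 b3←b1 b4←b3 b5←b1
Dom at joins:
  b1: preds {b0,b2}: {b0} ∩ {b0,b1,b2} = {b0}; idom=b0
  b3: preds {b1,b2}: {b0,b1} ∩ {b0,b1,b2} = {b0,b1}; idom=b1
  b5: preds {b1,b3,b4}: {b0,b1} ∩ {b0,b1,b3} ∩ {b0,b1,b3,b4} = {b0,b1}; idom=b1

DF derivation:
  b1←b0: walk · to b0
  b1←b2: walk b2→b1 to b0
  b3←b1: walk · to b1
  b3←b2: walk b2 to b1
  b5←b1: walk · to b1
  b5←b3: walk b3 to b1
  b5←b4: walk b4→b3 to b1
  DF(b0)=∅
  DF(b1)={b1}
  DF(b2)={b1,b3}
  DF(b3)={b5}
  DF(b4)={b5}
  DF(b5)=∅

φ for y: defs {b1,b3}
  DF⁺ = {b1,b5}

Answer: ["b1", "b5"]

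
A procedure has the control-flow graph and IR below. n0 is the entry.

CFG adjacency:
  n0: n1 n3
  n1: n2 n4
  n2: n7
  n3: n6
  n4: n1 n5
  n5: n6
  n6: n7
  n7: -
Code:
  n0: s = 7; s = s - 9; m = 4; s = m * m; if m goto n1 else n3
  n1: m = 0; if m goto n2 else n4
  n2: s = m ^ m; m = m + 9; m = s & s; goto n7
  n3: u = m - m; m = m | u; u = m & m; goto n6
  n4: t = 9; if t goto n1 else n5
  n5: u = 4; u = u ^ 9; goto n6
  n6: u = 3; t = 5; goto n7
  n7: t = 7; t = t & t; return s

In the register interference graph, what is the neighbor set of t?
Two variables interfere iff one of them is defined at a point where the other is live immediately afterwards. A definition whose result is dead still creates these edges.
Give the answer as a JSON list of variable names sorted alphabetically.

Block summaries:
  n0 def {m,s} use ∅
  n1 def {m} use ∅
  n2 def {m,s} use {m}
  n3 def {m,u} use {m}
  n4 def {t} use ∅
  n5 def {u} use ∅
  n6 def {t,u} use ∅
  n7 def {t} use {s}

Liveness:
  live n0: ∅→{m,s}
  live n1: {s}→{m,s}
  live n2: {m}→{s}
  live n3: {m,s}→{s}
  live n4: {s}→{s}
  live n5: {s}→{s}
  live n6: {s}→{s}
  live n7: {s}→∅

Interfere edges:
  m: {s,u}
  s: {m,t,u}
  t: {s}
  u: {m,s}

N(t) = ["s"]

Answer: ["s"]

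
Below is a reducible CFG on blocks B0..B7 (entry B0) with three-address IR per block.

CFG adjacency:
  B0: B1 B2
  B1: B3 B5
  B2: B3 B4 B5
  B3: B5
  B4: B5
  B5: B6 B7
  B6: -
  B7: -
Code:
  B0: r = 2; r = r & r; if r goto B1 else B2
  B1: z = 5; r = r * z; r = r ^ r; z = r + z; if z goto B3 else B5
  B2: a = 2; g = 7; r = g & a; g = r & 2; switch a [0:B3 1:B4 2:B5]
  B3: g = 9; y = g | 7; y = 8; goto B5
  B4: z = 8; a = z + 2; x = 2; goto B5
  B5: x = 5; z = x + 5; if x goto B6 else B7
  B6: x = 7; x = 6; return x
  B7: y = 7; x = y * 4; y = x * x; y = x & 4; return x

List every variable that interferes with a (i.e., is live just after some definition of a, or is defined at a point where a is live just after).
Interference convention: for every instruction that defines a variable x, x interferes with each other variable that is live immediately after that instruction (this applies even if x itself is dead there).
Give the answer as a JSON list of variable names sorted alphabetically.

Answer: ["g", "r"]

Working:
Block summaries:
  B0: {r} / ∅
  B1: {r,z} / {r}
  B2: {a,g,r} / ∅
  B3: {g,y} / ∅
  B4: {a,x,z} / ∅
  B5: {x,z} / ∅
  B6: {x} / ∅
  B7: {x,y} / ∅

Liveness:
  B0: in=∅ out={r}
  B1: in={r} out=∅
  B2: in=∅ out=∅
  B3: in=∅ out=∅
  B4: in=∅ out=∅
  B5: in=∅ out=∅
  B6: in=∅ out=∅
  B7: in=∅ out=∅

Interfere edges:
  a: {g,r}
  g: {a}
  r: {a,z}
  x: {y,z}
  y: {x}
  z: {r,x}

N(a) = ["g", "r"]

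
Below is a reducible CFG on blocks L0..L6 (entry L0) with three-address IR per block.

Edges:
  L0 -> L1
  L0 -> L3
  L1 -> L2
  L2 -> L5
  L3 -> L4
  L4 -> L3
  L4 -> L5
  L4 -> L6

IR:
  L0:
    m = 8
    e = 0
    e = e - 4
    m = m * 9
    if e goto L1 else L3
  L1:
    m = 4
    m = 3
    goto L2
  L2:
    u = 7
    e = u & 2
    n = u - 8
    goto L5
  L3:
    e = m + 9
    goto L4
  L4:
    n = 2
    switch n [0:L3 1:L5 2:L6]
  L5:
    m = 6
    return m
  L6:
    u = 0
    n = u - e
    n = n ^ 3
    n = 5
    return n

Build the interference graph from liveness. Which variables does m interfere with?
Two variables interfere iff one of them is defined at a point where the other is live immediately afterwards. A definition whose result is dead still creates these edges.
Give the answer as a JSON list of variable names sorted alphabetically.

Answer: ["e", "n"]

Analysis:
Per-block:
  L0: def={e,m} ue=∅
  L1: def={m} ue=∅
  L2: def={e,n,u} ue=∅
  L3: def={e} ue={m}
  L4: def={n} ue=∅
  L5: def={m} ue=∅
  L6: def={n,u} ue={e}

Live sets:
  live L0: ∅→{m}
  live L1: ∅→∅
  live L2: ∅→∅
  live L3: {m}→{e,m}
  live L4: {e,m}→{e,m}
  live L5: ∅→∅
  live L6: {e}→∅

Interference:
  e↔{m,n,u}
  m↔{e,n}
  n↔{e,m}
  u↔{e}

N(m) = ["e", "n"]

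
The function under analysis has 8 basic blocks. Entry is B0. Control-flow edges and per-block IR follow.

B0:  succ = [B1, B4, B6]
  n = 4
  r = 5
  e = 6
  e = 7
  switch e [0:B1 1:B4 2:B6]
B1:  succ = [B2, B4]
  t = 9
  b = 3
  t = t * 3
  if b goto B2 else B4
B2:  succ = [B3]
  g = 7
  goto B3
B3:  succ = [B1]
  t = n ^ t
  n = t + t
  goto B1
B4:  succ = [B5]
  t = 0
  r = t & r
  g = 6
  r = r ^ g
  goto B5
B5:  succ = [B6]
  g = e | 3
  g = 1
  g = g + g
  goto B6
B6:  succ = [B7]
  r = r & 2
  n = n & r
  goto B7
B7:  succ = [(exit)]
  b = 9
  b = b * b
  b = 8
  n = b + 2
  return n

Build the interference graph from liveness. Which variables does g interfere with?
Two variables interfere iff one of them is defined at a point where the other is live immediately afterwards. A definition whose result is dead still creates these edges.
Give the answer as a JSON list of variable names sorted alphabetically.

Answer: ["e", "n", "r", "t"]

Analysis:
Block summaries:
  B0: def={e,n,r} ue=∅
  B1: def={b,t} ue=∅
  B2: def={g} ue=∅
  B3: def={n,t} ue={n,t}
  B4: def={g,r,t} ue={r}
  B5: def={g} ue={e}
  B6: def={n,r} ue={n,r}
  B7: def={b,n} ue=∅

Live sets:
  B0: in=∅ out={e,n,r}
  B1: in={e,n,r} out={e,n,r,t}
  B2: in={e,n,r,t} out={e,n,r,t}
  B3: in={e,n,r,t} out={e,n,r}
  B4: in={e,n,r} out={e,n,r}
  B5: in={e,n,r} out={n,r}
  B6: in={n,r} out=∅
  B7: in=∅ out=∅

Interference:
  b: {e,n,r,t}
  e: {b,g,n,r,t}
  g: {e,n,r,t}
  n: {b,e,g,r,t}
  r: {b,e,g,n,t}
  t: {b,e,g,n,r}

N(g) = ["e", "n", "r", "t"]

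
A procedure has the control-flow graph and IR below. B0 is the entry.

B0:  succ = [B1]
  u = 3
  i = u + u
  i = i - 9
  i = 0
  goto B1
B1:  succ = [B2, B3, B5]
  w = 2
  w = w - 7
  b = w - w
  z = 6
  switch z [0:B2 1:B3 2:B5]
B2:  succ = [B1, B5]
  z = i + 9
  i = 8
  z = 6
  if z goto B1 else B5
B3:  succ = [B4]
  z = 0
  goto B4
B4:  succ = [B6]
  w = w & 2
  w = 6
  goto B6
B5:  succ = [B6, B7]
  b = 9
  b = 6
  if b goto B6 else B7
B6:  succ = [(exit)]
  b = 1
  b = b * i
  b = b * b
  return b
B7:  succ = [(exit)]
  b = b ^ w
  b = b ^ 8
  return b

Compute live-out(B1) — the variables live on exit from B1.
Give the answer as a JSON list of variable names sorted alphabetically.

Answer: ["i", "w"]

Derivation:
Block summaries:
  B0: def={i,u} ue=∅
  B1: def={b,w,z} ue=∅
  B2: def={i,z} ue={i}
  B3: def={z} ue=∅
  B4: def={w} ue={w}
  B5: def={b} ue=∅
  B6: def={b} ue={i}
  B7: def={b} ue={b,w}

Live sets:
  B0 li=∅ lo={i}
  B1 li={i} lo={i,w}
  B2 li={i,w} lo={i,w}
  B3 li={i,w} lo={i,w}
  B4 li={i,w} lo={i}
  B5 li={i,w} lo={b,i,w}
  B6 li={i} lo=∅
  B7 li={b,w} lo=∅

live-out(B1) = ["i", "w"]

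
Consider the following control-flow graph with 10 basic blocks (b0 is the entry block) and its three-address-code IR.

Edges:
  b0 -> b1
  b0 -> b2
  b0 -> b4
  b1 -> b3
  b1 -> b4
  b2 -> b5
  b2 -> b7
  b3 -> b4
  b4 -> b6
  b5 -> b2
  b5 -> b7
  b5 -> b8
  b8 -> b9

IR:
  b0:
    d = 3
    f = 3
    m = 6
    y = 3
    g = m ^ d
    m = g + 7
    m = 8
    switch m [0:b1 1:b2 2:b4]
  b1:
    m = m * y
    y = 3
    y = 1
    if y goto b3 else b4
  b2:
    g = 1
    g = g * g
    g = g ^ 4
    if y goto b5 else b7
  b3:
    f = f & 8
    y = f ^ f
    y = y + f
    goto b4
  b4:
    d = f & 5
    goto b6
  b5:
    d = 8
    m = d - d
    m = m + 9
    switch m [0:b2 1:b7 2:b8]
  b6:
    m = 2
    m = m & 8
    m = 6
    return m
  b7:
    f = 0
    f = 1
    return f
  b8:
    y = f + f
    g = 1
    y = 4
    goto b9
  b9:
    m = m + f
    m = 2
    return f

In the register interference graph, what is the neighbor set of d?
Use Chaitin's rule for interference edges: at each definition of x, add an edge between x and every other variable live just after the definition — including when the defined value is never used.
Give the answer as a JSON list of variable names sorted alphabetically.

Answer: ["f", "m", "y"]

Working:
Block summaries:
  b0: {d,f,g,m,y} / ∅
  b1: {m,y} / {m,y}
  b2: {g} / {y}
  b3: {f,y} / {f}
  b4: {d} / {f}
  b5: {d,m} / ∅
  b6: {m} / ∅
  b7: {f} / ∅
  b8: {g,y} / {f}
  b9: {m} / {f,m}

Live sets:
  live b0: ∅→{f,m,y}
  live b1: {f,m,y}→{f}
  live b2: {f,y}→{f,y}
  live b3: {f}→{f}
  live b4: {f}→∅
  live b5: {f,y}→{f,m,y}
  live b6: ∅→∅
  live b7: ∅→∅
  live b8: {f,m}→{f,m}
  live b9: {f,m}→∅

Conflict graph:
  d — {f,m,y}
  f — {d,g,m,y}
  g — {f,m,y}
  m — {d,f,g,y}
  y — {d,f,g,m}

N(d) = ["f", "m", "y"]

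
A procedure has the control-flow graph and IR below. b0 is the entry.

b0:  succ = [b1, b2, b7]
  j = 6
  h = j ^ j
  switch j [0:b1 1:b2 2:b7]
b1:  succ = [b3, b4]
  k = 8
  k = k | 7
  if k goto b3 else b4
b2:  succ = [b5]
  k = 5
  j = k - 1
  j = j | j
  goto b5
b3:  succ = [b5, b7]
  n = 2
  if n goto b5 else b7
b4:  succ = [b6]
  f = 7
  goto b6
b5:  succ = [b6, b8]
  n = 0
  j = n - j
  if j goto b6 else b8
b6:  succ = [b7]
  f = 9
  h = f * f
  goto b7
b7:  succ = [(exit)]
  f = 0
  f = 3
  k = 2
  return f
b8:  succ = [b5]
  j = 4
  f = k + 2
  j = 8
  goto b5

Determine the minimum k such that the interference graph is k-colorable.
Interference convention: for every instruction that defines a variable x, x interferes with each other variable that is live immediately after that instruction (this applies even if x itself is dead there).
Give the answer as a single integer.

Answer: 3

Derivation:
def/use:
  b0: def={h,j} ue=∅
  b1: def={k} ue=∅
  b2: def={j,k} ue=∅
  b3: def={n} ue=∅
  b4: def={f} ue=∅
  b5: def={j,n} ue={j}
  b6: def={f,h} ue=∅
  b7: def={f,k} ue=∅
  b8: def={f,j} ue={k}

Liveness:
  live b0: ∅→{j}
  live b1: {j}→{j,k}
  live b2: ∅→{j,k}
  live b3: {j,k}→{j,k}
  live b4: ∅→∅
  live b5: {j,k}→{k}
  live b6: ∅→∅
  live b7: ∅→∅
  live b8: {k}→{j,k}

Interfere edges:
  f: {k}
  h: {j}
  j: {h,k,n}
  k: {f,j,n}
  n: {j,k}

Chromatic number:
  lower bound: {j,k,n} mutually conflict ⇒ χ ≥ 3
  assign f→R0 h→R1 j→R0 k→R1 n→R2 — no edge inside a register ⇒ χ ≤ 3
  χ = 3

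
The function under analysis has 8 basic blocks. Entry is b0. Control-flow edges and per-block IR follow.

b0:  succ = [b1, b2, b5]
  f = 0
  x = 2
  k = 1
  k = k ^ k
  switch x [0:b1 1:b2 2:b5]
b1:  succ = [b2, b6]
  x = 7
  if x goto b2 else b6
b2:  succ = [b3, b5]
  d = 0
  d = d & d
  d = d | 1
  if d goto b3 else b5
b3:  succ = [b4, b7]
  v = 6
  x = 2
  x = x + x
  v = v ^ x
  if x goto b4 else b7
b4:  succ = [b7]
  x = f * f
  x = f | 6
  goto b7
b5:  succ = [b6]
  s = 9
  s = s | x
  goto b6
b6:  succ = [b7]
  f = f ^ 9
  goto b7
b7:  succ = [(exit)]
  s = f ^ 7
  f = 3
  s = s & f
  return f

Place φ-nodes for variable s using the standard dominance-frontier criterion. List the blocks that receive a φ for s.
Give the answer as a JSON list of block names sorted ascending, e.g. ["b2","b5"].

idom tree: b1←b0 b2←b0 b3←b2 b4←b3 b5←b0 b6←b0 b7←b0
Dom∩ at merges:
  b2: preds {b0,b1}: {b0} ∩ {b0,b1} = {b0}; idom=b0
  b5: preds {b0,b2}: {b0} ∩ {b0,b2} = {b0}; idom=b0
  b6: preds {b1,b5}: {b0,b1} ∩ {b0,b5} = {b0}; idom=b0
  b7: preds {b3,b4,b6}: {b0,b2,b3} ∩ {b0,b2,b3,b4} ∩ {b0,b6} = {b0}; idom=b0

DF derivation:
  join b2 pred b0: · stop@b0
  join b2 pred b1: b1 stop@b0
  join b5 pred b0: · stop@b0
  join b5 pred b2: b2 stop@b0
  join b6 pred b1: b1 stop@b0
  join b6 pred b5: b5 stop@b0
  join b7 pred b3: b3→b2 stop@b0
  join b7 pred b4: b4→b3→b2 stop@b0
  join b7 pred b6: b6 stop@b0
  b0 → ∅
  b1 → {b2,b6}
  b2 → {b5,b7}
  b3 → {b7}
  b4 → {b7}
  b5 → {b6}
  b6 → {b7}
  b7 → ∅

φ for s: defs {b5,b7}
  DF⁺ = {b6,b7}

Answer: ["b6", "b7"]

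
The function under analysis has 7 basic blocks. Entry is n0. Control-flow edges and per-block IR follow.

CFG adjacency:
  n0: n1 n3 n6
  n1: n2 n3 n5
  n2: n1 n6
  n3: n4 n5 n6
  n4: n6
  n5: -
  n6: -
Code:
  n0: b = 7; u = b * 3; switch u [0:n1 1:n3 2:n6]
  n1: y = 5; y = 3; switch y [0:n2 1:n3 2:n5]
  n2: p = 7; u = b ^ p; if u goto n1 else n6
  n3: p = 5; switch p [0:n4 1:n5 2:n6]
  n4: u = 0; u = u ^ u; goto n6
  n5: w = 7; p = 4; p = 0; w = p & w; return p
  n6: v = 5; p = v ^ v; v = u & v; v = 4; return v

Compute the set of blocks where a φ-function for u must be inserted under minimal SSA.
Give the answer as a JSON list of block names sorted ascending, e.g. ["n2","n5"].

idom tree: n1←n0 n2←n1 n3←n0 n4←n3 n5←n0 n6←n0
Dom at joins:
  n1: preds {n0,n2}: {n0} ∩ {n0,n1,n2} = {n0}; idom=n0
  n3: preds {n0,n1}: {n0} ∩ {n0,n1} = {n0}; idom=n0
  n5: preds {n1,n3}: {n0,n1} ∩ {n0,n3} = {n0}; idom=n0
  n6: preds {n0,n2,n3,n4}: {n0} ∩ {n0,n1,n2} ∩ {n0,n3} ∩ {n0,n3,n4} = {n0}; idom=n0

Frontier:
  join n1 pred n0: · stop@n0
  join n1 pred n2: n2→n1 stop@n0
  join n3 pred n0: · stop@n0
  join n3 pred n1: n1 stop@n0
  join n5 pred n1: n1 stop@n0
  join n5 pred n3: n3 stop@n0
  join n6 pred n0: · stop@n0
  join n6 pred n2: n2→n1 stop@n0
  join n6 pred n3: n3 stop@n0
  join n6 pred n4: n4→n3 stop@n0
  n0: DF=∅
  n1: DF={n1,n3,n5,n6}
  n2: DF={n1,n6}
  n3: DF={n5,n6}
  n4: DF={n6}
  n5: DF=∅
  n6: DF=∅

φ for u: defs {n0,n2,n4}
  DF⁺ = {n1,n3,n5,n6}

Answer: ["n1", "n3", "n5", "n6"]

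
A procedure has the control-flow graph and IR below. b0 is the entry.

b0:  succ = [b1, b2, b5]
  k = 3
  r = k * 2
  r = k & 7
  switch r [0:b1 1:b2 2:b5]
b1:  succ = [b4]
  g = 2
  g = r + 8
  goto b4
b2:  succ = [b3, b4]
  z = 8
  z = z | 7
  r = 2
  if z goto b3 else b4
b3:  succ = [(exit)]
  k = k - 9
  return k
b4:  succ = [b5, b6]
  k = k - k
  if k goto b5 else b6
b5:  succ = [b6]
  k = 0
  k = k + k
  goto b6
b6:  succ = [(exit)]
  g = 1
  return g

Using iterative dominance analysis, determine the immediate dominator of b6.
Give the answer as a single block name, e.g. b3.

idom tree: b1←b0 b2←b0 b3←b2 b4←b0 b5←b0 b6←b0
Join-block Dom:
  b4: preds {b1,b2}: {b0,b1} ∩ {b0,b2} = {b0}; idom=b0
  b5: preds {b0,b4}: {b0} ∩ {b0,b4} = {b0}; idom=b0
  b6: preds {b4,b5}: {b0,b4} ∩ {b0,b5} = {b0}; idom=b0

idom(b6) = b0

Answer: b0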